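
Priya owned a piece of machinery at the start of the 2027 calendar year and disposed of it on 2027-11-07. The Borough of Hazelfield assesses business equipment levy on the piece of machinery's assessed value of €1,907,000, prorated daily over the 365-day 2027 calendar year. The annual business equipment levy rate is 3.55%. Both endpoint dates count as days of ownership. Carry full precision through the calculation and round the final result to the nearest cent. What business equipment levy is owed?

Days held (2027-01-01 to 2027-11-07): 311 out of 365
Tax = €1,907,000 × 3.55% × 311/365 = €57,682.8315

€57,682.83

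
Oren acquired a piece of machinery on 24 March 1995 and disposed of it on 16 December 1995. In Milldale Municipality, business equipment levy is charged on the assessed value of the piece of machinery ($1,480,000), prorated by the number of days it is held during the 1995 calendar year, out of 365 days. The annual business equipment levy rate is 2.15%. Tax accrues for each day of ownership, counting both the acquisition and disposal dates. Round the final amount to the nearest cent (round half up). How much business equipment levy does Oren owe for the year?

$23,363.73

Days held (24 March – 16 December 1995): 268 out of 365
Tax = $1,480,000 × 2.15% × 268/365 = $23,363.7260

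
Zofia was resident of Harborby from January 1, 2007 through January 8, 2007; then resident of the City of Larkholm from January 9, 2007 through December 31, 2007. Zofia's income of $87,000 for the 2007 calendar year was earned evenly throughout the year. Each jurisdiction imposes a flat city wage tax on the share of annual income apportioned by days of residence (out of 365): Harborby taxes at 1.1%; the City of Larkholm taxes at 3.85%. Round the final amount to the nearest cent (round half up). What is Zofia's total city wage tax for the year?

$3,297.06

Harborby, January 1 – January 8, 2007: 8 days → $87,000 × 1.1% × 8/365 = $20.9753
The City of Larkholm, January 9 – December 31, 2007: 357 days → $87,000 × 3.85% × 357/365 = $3,276.0863
Total = $3,297.0616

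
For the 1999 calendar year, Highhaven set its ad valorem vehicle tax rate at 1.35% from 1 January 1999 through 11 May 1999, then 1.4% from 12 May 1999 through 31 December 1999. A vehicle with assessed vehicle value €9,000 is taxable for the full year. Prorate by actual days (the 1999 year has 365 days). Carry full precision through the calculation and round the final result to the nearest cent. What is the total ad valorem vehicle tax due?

€124.38

1 January – 11 May 1999: 131 days at 1.35% → €9,000 × 1.35% × 131/365 = €43.6068
12 May – 31 December 1999: 234 days at 1.4% → €9,000 × 1.4% × 234/365 = €80.7781
Total = €124.3849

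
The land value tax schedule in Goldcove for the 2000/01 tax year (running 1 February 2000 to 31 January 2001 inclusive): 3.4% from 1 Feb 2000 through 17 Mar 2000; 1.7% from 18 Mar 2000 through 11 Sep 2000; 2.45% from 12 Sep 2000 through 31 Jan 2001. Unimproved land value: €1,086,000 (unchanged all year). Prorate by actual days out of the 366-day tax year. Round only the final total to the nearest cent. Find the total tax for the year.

1 Feb – 17 Mar 2000: 46 days at 3.4% → €1,086,000 × 3.4% × 46/366 = €4,640.7213
18 Mar – 11 Sep 2000: 178 days at 1.7% → €1,086,000 × 1.7% × 178/366 = €8,978.7869
12 Sep 2000 – 31 Jan 2001: 142 days at 2.45% → €1,086,000 × 2.45% × 142/366 = €10,322.9344
Total = €23,942.4426

€23,942.44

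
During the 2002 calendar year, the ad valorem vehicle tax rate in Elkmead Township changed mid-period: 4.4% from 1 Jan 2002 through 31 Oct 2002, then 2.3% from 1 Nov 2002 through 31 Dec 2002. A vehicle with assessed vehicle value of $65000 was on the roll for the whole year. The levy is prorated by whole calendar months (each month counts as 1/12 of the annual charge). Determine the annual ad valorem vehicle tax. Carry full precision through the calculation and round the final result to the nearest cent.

1 Jan – 31 Oct 2002: 10 months at 4.4% → $65000 × 4.4% × 10/12 = $2383.3333
1 Nov – 31 Dec 2002: 2 months at 2.3% → $65000 × 2.3% × 2/12 = $249.1667
Total = $2632.5000

$2632.50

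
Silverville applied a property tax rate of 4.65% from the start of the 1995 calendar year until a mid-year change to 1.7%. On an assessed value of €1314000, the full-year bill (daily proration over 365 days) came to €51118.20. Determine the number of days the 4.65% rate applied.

Let d = days at the first rate; then 365 − d days at the second rate.
€1314000 × [4.65%·d + 1.7%·(365−d)] / 365 = €51118.20
Solving gives d = 271, so the new rate took effect on 29 September 1995.

271 days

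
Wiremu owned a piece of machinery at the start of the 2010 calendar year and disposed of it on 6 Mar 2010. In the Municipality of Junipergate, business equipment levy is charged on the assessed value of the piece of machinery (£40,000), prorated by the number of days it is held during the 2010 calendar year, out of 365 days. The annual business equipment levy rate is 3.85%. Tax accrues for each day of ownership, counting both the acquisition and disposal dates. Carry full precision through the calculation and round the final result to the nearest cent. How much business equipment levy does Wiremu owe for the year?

Days held (1 Jan – 6 Mar 2010): 65 out of 365
Tax = £40,000 × 3.85% × 65/365 = £274.2466

£274.25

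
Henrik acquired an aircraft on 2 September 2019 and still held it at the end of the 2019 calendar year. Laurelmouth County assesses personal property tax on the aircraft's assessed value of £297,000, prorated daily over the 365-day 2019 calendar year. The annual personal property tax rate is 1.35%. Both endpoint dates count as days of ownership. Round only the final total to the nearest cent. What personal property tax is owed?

Days held (2 September – 31 December 2019): 121 out of 365
Tax = £297,000 × 1.35% × 121/365 = £1,329.1767

£1,329.18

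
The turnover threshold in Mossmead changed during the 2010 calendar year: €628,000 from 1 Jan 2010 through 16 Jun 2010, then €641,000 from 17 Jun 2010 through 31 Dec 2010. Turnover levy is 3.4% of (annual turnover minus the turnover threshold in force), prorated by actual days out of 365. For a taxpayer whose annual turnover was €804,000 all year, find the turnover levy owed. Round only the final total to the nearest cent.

1 Jan – 16 Jun 2010: 167 days, exemption €628,000 → (€804,000 − €628,000) × 3.4% × 167/365 = €2,737.8849
17 Jun – 31 Dec 2010: 198 days, exemption €641,000 → (€804,000 − €641,000) × 3.4% × 198/365 = €3,006.3452
Total = €5,744.2301

€5,744.23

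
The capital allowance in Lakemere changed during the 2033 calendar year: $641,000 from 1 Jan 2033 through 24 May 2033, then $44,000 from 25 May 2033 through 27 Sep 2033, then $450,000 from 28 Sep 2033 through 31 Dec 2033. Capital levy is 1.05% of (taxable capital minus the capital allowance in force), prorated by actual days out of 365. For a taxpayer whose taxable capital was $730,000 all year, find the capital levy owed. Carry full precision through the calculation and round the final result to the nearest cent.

$3,620.40

1 Jan – 24 May 2033: 144 days, exemption $641,000 → ($730,000 − $641,000) × 1.05% × 144/365 = $368.6795
25 May – 27 Sep 2033: 126 days, exemption $44,000 → ($730,000 − $44,000) × 1.05% × 126/365 = $2,486.5151
28 Sep – 31 Dec 2033: 95 days, exemption $450,000 → ($730,000 − $450,000) × 1.05% × 95/365 = $765.2055
Total = $3,620.4000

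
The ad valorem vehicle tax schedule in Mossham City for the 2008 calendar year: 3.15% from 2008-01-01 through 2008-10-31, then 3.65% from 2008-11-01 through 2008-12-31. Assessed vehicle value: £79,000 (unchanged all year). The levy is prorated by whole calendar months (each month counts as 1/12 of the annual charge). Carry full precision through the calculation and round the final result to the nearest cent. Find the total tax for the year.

2008-01-01 to 2008-10-31: 10 months at 3.15% → £79,000 × 3.15% × 10/12 = £2,073.7500
2008-11-01 to 2008-12-31: 2 months at 3.65% → £79,000 × 3.65% × 2/12 = £480.5833
Total = £2,554.3333

£2,554.33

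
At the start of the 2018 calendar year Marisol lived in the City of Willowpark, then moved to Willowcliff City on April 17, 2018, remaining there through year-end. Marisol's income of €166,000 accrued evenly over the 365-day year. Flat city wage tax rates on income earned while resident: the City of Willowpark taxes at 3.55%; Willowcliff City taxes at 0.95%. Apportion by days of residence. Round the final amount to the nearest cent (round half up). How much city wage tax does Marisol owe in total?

The City of Willowpark, January 1 – April 16, 2018: 106 days → €166,000 × 3.55% × 106/365 = €1,711.3918
Willowcliff City, April 17 – December 31, 2018: 259 days → €166,000 × 0.95% × 259/365 = €1,119.0219
Total = €2,830.4137

€2,830.41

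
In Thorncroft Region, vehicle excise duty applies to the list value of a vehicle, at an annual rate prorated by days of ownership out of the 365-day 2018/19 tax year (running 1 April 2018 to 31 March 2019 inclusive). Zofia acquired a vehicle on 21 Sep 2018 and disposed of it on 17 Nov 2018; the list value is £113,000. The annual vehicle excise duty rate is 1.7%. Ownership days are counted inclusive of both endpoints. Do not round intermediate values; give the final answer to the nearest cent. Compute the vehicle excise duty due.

Days held (21 Sep – 17 Nov 2018): 58 out of 365
Tax = £113,000 × 1.7% × 58/365 = £305.2548

£305.25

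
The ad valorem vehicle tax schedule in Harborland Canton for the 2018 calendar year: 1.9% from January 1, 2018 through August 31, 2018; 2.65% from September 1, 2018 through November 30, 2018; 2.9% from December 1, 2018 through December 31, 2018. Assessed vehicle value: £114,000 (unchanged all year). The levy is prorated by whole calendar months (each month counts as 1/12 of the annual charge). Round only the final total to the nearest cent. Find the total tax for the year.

January 1 – August 31, 2018: 8 months at 1.9% → £114,000 × 1.9% × 8/12 = £1,444.0000
September 1 – November 30, 2018: 3 months at 2.65% → £114,000 × 2.65% × 3/12 = £755.2500
December 1 – December 31, 2018: 1 month at 2.9% → £114,000 × 2.9% × 1/12 = £275.5000
Total = £2,474.7500

£2,474.75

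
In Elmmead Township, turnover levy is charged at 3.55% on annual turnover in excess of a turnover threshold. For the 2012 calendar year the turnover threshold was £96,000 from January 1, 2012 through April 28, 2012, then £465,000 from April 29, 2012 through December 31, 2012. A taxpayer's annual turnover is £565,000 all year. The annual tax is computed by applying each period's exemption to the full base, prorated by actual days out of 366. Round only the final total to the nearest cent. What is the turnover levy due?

£7,809.13

January 1 – April 28, 2012: 119 days, exemption £96,000 → (£565,000 − £96,000) × 3.55% × 119/366 = £5,413.3620
April 29 – December 31, 2012: 247 days, exemption £465,000 → (£565,000 − £465,000) × 3.55% × 247/366 = £2,395.7650
Total = £7,809.1270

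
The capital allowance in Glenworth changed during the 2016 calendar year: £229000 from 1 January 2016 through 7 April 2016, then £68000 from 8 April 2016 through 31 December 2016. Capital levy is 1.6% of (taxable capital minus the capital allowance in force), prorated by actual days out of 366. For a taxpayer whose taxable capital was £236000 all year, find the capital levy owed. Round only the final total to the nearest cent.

1 January – 7 April 2016: 98 days, exemption £229000 → (£236000 − £229000) × 1.6% × 98/366 = £29.9891
8 April – 31 December 2016: 268 days, exemption £68000 → (£236000 − £68000) × 1.6% × 268/366 = £1968.2623
Total = £1998.2514

£1998.25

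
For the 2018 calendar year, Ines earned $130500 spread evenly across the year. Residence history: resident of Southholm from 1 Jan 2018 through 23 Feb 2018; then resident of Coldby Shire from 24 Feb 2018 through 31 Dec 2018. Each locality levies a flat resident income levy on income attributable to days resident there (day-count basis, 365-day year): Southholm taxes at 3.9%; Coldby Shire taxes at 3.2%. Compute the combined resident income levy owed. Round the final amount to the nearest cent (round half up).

$4311.15

Southholm, 1 Jan – 23 Feb 2018: 54 days → $130500 × 3.9% × 54/365 = $752.9671
Coldby Shire, 24 Feb – 31 Dec 2018: 311 days → $130500 × 3.2% × 311/365 = $3558.1808
Total = $4311.1479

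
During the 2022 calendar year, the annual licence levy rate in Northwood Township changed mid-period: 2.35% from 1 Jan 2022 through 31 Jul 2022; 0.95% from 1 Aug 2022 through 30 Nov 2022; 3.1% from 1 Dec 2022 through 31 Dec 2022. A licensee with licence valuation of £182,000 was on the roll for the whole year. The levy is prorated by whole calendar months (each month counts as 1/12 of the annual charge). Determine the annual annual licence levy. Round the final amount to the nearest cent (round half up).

1 Jan – 31 Jul 2022: 7 months at 2.35% → £182,000 × 2.35% × 7/12 = £2,494.9167
1 Aug – 30 Nov 2022: 4 months at 0.95% → £182,000 × 0.95% × 4/12 = £576.3333
1 Dec – 31 Dec 2022: 1 month at 3.1% → £182,000 × 3.1% × 1/12 = £470.1667
Total = £3,541.4167

£3,541.42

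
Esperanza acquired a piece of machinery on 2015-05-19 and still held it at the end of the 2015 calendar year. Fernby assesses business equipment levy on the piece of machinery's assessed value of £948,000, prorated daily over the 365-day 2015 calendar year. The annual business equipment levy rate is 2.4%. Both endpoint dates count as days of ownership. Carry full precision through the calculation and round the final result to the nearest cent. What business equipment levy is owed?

Days held (2015-05-19 to 2015-12-31): 227 out of 365
Tax = £948,000 × 2.4% × 227/365 = £14,149.8740

£14,149.87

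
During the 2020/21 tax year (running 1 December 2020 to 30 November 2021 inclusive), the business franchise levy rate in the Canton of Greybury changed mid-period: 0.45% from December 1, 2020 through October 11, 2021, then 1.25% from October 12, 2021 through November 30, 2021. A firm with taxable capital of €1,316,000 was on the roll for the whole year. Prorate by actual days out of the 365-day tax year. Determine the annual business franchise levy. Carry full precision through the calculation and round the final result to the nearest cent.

December 1, 2020 – October 11, 2021: 315 days at 0.45% → €1,316,000 × 0.45% × 315/365 = €5,110.7671
October 12 – November 30, 2021: 50 days at 1.25% → €1,316,000 × 1.25% × 50/365 = €2,253.4247
Total = €7,364.1918

€7,364.19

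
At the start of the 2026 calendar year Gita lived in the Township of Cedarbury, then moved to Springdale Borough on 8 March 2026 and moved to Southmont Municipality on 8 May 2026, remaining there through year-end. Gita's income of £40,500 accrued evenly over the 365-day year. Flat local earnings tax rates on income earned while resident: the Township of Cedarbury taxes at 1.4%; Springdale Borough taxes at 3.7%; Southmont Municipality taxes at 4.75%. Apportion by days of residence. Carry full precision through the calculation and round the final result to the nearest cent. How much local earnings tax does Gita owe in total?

The Township of Cedarbury, 1 January – 7 March 2026: 66 days → £40,500 × 1.4% × 66/365 = £102.5260
Springdale Borough, 8 March – 7 May 2026: 61 days → £40,500 × 3.7% × 61/365 = £250.4342
Southmont Municipality, 8 May – 31 December 2026: 238 days → £40,500 × 4.75% × 238/365 = £1,254.3904
Total = £1,607.3507

£1,607.35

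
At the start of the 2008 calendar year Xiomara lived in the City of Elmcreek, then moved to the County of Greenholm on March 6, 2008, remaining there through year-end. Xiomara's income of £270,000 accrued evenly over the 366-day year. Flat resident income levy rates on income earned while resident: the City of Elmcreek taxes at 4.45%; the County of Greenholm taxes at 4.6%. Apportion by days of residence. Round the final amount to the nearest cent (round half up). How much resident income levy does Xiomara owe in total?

£12,348.07

The City of Elmcreek, January 1 – March 5, 2008: 65 days → £270,000 × 4.45% × 65/366 = £2,133.8115
The County of Greenholm, March 6 – December 31, 2008: 301 days → £270,000 × 4.6% × 301/366 = £10,214.2623
Total = £12,348.0738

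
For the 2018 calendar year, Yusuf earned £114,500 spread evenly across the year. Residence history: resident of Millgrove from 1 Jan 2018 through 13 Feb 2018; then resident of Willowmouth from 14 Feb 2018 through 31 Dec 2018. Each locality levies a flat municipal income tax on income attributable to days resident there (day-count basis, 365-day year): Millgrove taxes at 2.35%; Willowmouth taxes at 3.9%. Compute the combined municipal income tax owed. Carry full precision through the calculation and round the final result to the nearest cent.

Millgrove, 1 Jan – 13 Feb 2018: 44 days → £114,500 × 2.35% × 44/365 = £324.3644
Willowmouth, 14 Feb – 31 Dec 2018: 321 days → £114,500 × 3.9% × 321/365 = £3,927.1932
Total = £4,251.5575

£4,251.56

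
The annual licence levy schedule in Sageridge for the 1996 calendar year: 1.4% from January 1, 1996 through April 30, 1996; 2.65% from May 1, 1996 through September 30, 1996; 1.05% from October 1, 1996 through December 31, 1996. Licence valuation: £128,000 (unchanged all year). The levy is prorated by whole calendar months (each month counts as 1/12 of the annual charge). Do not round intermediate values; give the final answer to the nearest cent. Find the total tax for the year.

January 1 – April 30, 1996: 4 months at 1.4% → £128,000 × 1.4% × 4/12 = £597.3333
May 1 – September 30, 1996: 5 months at 2.65% → £128,000 × 2.65% × 5/12 = £1,413.3333
October 1 – December 31, 1996: 3 months at 1.05% → £128,000 × 1.05% × 3/12 = £336.0000
Total = £2,346.6667

£2,346.67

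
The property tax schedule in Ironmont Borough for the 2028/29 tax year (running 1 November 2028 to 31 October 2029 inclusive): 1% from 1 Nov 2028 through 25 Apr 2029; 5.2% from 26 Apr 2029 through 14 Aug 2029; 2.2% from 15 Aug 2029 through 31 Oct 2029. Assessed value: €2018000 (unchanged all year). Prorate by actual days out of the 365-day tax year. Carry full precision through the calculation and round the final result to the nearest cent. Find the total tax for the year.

€51130.04

1 Nov 2028 – 25 Apr 2029: 176 days at 1% → €2018000 × 1% × 176/365 = €9730.6301
26 Apr – 14 Aug 2029: 111 days at 5.2% → €2018000 × 5.2% × 111/365 = €31912.0438
15 Aug – 31 Oct 2029: 78 days at 2.2% → €2018000 × 2.2% × 78/365 = €9487.3644
Total = €51130.0384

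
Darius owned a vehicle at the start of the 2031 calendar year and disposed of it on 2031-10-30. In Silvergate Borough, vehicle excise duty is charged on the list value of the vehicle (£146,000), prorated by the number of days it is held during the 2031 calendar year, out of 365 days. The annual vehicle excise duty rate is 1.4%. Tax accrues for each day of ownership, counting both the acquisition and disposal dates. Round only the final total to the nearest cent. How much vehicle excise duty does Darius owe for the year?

Days held (2031-01-01 to 2031-10-30): 303 out of 365
Tax = £146,000 × 1.4% × 303/365 = £1,696.8000

£1,696.80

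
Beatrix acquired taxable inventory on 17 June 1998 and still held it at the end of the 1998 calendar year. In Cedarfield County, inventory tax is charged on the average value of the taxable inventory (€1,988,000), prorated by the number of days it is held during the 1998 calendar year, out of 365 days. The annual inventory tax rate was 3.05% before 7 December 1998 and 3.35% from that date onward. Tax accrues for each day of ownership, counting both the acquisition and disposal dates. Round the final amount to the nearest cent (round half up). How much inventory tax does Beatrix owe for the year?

17 June – 6 December 1998: 173 days at 3.05% → €1,988,000 × 3.05% × 173/365 = €28,738.8548
7 December – 31 December 1998: 25 days at 3.35% → €1,988,000 × 3.35% × 25/365 = €4,561.5068
Total = €33,300.3616

€33,300.36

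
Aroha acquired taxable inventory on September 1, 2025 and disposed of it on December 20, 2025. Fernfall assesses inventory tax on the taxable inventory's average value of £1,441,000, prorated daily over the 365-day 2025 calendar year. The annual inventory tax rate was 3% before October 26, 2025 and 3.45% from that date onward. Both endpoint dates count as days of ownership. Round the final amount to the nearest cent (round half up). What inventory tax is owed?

£14,141.54

September 1 – October 25, 2025: 55 days at 3% → £1,441,000 × 3% × 55/365 = £6,514.1096
October 26 – December 20, 2025: 56 days at 3.45% → £1,441,000 × 3.45% × 56/365 = £7,627.4301
Total = £14,141.5397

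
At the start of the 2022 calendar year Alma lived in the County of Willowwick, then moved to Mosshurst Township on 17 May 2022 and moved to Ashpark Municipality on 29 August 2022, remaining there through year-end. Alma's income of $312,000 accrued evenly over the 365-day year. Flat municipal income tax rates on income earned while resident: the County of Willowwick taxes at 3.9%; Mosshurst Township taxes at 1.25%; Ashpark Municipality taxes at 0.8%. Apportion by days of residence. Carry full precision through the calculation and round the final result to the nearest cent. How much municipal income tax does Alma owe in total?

The County of Willowwick, 1 January – 16 May 2022: 136 days → $312,000 × 3.9% × 136/365 = $4,533.8301
Mosshurst Township, 17 May – 28 August 2022: 104 days → $312,000 × 1.25% × 104/365 = $1,111.2329
Ashpark Municipality, 29 August – 31 December 2022: 125 days → $312,000 × 0.8% × 125/365 = $854.7945
Total = $6,499.8575

$6,499.86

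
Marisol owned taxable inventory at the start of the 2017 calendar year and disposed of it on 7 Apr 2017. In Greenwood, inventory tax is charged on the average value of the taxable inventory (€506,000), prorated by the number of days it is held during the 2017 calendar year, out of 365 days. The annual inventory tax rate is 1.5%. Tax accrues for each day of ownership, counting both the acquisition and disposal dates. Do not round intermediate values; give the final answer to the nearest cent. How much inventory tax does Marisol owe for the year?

Days held (1 Jan – 7 Apr 2017): 97 out of 365
Tax = €506,000 × 1.5% × 97/365 = €2,017.0685

€2,017.07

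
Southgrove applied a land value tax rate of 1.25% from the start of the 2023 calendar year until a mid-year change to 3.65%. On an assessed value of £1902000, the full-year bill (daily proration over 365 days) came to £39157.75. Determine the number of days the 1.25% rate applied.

Let d = days at the first rate; then 365 − d days at the second rate.
£1902000 × [1.25%·d + 3.65%·(365−d)] / 365 = £39157.75
Solving gives d = 242, so the new rate took effect on 31 Aug 2023.

242 days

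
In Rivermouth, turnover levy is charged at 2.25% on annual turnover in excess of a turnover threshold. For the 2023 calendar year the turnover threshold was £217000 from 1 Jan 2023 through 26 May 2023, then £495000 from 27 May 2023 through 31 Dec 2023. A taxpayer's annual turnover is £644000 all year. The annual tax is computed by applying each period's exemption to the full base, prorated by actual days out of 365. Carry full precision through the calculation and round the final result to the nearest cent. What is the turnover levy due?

1 Jan – 26 May 2023: 146 days, exemption £217000 → (£644000 − £217000) × 2.25% × 146/365 = £3843.0000
27 May – 31 Dec 2023: 219 days, exemption £495000 → (£644000 − £495000) × 2.25% × 219/365 = £2011.5000
Total = £5854.5000

£5854.50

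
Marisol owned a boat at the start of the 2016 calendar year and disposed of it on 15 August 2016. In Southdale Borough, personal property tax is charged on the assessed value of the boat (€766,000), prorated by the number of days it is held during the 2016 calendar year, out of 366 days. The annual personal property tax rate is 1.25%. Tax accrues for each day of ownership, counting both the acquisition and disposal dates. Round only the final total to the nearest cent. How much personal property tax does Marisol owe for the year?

€5,964.75

Days held (1 January – 15 August 2016): 228 out of 366
Tax = €766,000 × 1.25% × 228/366 = €5,964.7541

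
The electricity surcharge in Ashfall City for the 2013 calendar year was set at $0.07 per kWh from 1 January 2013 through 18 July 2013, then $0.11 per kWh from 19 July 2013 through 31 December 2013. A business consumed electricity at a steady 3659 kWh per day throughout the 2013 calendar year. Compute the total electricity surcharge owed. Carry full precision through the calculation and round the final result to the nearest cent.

$117783.21

1 January – 18 July 2013: 199 days × 3659 kWh/day = 728,141 kWh at $0.07/kWh → $50969.87
19 July – 31 December 2013: 166 days × 3659 kWh/day = 607,394 kWh at $0.11/kWh → $66813.34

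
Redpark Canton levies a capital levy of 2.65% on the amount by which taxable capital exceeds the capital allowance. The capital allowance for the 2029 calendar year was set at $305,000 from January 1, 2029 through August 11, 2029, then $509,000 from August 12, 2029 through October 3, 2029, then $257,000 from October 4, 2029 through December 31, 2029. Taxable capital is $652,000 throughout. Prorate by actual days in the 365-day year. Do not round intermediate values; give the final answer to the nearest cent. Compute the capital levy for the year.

$8,720.68

January 1 – August 11, 2029: 223 days, exemption $305,000 → ($652,000 − $305,000) × 2.65% × 223/365 = $5,618.0726
August 12 – October 3, 2029: 53 days, exemption $509,000 → ($652,000 − $509,000) × 2.65% × 53/365 = $550.2562
October 4 – December 31, 2029: 89 days, exemption $257,000 → ($652,000 − $257,000) × 2.65% × 89/365 = $2,552.3493
Total = $8,720.6781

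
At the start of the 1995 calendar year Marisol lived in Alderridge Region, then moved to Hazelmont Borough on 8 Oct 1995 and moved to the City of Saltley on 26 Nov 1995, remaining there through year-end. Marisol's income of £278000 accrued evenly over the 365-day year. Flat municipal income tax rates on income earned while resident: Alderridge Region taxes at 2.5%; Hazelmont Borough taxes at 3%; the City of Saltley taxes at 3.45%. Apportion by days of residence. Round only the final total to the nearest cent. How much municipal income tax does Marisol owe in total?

Alderridge Region, 1 Jan – 7 Oct 1995: 280 days → £278000 × 2.5% × 280/365 = £5331.5068
Hazelmont Borough, 8 Oct – 25 Nov 1995: 49 days → £278000 × 3% × 49/365 = £1119.6164
The City of Saltley, 26 Nov – 31 Dec 1995: 36 days → £278000 × 3.45% × 36/365 = £945.9616
Total = £7397.0849

£7397.08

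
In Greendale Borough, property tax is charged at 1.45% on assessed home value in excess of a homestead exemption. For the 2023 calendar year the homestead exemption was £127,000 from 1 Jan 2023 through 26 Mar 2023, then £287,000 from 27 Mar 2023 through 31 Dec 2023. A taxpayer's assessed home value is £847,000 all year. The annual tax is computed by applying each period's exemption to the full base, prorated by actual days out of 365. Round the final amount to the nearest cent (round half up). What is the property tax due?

£8,660.27

1 Jan – 26 Mar 2023: 85 days, exemption £127,000 → (£847,000 − £127,000) × 1.45% × 85/365 = £2,431.2329
27 Mar – 31 Dec 2023: 280 days, exemption £287,000 → (£847,000 − £287,000) × 1.45% × 280/365 = £6,229.0411
Total = £8,660.2740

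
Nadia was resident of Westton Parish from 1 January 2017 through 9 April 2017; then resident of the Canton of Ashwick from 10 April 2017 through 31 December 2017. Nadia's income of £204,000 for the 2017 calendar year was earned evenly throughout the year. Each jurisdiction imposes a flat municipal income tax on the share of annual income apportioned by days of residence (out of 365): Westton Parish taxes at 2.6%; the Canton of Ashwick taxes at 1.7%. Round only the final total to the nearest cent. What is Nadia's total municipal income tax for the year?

£3,965.98

Westton Parish, 1 January – 9 April 2017: 99 days → £204,000 × 2.6% × 99/365 = £1,438.6192
The Canton of Ashwick, 10 April – 31 December 2017: 266 days → £204,000 × 1.7% × 266/365 = £2,527.3644
Total = £3,965.9836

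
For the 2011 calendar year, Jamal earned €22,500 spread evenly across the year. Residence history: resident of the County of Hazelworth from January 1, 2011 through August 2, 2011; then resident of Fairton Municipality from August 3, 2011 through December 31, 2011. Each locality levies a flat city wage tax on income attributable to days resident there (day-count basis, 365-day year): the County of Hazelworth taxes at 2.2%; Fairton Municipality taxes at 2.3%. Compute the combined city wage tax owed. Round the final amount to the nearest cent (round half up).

€504.31

The County of Hazelworth, January 1 – August 2, 2011: 214 days → €22,500 × 2.2% × 214/365 = €290.2192
Fairton Municipality, August 3 – December 31, 2011: 151 days → €22,500 × 2.3% × 151/365 = €214.0890
Total = €504.3082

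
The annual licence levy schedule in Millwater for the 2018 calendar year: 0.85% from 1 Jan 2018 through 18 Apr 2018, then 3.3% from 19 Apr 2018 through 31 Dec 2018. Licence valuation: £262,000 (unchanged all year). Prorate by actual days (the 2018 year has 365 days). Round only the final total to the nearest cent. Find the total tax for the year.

1 Jan – 18 Apr 2018: 108 days at 0.85% → £262,000 × 0.85% × 108/365 = £658.9479
19 Apr – 31 Dec 2018: 257 days at 3.3% → £262,000 × 3.3% × 257/365 = £6,087.7315
Total = £6,746.6795

£6,746.68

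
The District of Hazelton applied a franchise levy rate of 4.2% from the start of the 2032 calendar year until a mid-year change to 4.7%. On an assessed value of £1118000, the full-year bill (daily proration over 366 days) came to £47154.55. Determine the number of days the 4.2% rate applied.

Let d = days at the first rate; then 366 − d days at the second rate.
£1118000 × [4.2%·d + 4.7%·(366−d)] / 366 = £47154.55
Solving gives d = 353, so the new rate took effect on 19 December 2032.

353 days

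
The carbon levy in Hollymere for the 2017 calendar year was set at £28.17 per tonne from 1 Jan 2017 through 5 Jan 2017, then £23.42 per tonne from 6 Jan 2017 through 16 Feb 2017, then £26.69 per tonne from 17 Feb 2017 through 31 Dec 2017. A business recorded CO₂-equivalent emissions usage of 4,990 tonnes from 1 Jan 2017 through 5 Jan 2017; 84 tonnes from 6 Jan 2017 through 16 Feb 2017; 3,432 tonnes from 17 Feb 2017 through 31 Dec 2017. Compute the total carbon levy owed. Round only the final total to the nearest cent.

1 Jan – 5 Jan 2017: 4,990 tonnes at £28.17/tonne → £140,568.30
6 Jan – 16 Feb 2017: 84 tonnes at £23.42/tonne → £1,967.28
17 Feb – 31 Dec 2017: 3,432 tonnes at £26.69/tonne → £91,600.08

£234,135.66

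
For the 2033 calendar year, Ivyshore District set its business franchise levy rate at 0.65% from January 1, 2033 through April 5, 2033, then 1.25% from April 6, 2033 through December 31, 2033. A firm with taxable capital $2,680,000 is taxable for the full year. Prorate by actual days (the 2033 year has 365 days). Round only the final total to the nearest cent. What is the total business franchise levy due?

January 1 – April 5, 2033: 95 days at 0.65% → $2,680,000 × 0.65% × 95/365 = $4,533.9726
April 6 – December 31, 2033: 270 days at 1.25% → $2,680,000 × 1.25% × 270/365 = $24,780.8219
Total = $29,314.7945

$29,314.79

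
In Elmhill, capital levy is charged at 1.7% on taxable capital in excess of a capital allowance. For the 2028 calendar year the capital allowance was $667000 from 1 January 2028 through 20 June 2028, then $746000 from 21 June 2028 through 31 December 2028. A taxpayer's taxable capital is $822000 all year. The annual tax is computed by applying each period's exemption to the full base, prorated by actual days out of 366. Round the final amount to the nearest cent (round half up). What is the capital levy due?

$1923.14

1 January – 20 June 2028: 172 days, exemption $667000 → ($822000 − $667000) × 1.7% × 172/366 = $1238.3060
21 June – 31 December 2028: 194 days, exemption $746000 → ($822000 − $746000) × 1.7% × 194/366 = $684.8306
Total = $1923.1366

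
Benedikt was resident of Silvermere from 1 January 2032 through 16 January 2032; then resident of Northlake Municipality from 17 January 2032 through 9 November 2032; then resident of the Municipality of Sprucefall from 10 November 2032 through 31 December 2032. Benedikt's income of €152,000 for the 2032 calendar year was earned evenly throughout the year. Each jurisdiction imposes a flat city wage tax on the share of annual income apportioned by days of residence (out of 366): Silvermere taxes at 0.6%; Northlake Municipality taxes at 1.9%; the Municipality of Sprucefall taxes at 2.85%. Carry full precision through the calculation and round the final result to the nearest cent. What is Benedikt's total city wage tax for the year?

€3,006.78

Silvermere, 1 January – 16 January 2032: 16 days → €152,000 × 0.6% × 16/366 = €39.8689
Northlake Municipality, 17 January – 9 November 2032: 298 days → €152,000 × 1.9% × 298/366 = €2,351.4317
The Municipality of Sprucefall, 10 November – 31 December 2032: 52 days → €152,000 × 2.85% × 52/366 = €615.4754
Total = €3,006.7760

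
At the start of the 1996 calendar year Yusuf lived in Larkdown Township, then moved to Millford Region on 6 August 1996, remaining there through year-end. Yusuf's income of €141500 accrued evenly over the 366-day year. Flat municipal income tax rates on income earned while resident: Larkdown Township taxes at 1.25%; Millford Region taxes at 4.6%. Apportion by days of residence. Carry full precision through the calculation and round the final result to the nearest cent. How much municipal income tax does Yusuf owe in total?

Larkdown Township, 1 January – 5 August 1996: 218 days → €141500 × 1.25% × 218/366 = €1053.5178
Millford Region, 6 August – 31 December 1996: 148 days → €141500 × 4.6% × 148/366 = €2632.0546
Total = €3685.5724

€3685.57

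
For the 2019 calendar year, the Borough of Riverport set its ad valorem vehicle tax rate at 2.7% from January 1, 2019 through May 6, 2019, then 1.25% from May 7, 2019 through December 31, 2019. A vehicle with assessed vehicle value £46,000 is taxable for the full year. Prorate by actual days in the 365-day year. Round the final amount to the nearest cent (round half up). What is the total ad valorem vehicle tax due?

January 1 – May 6, 2019: 126 days at 2.7% → £46,000 × 2.7% × 126/365 = £428.7452
May 7 – December 31, 2019: 239 days at 1.25% → £46,000 × 1.25% × 239/365 = £376.5068
Total = £805.2521

£805.25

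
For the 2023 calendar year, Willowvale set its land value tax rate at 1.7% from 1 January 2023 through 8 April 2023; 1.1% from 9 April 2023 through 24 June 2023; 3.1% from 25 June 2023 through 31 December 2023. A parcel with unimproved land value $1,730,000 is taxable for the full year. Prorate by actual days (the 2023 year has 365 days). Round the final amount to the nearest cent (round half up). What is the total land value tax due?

1 January – 8 April 2023: 98 days at 1.7% → $1,730,000 × 1.7% × 98/365 = $7,896.3836
9 April – 24 June 2023: 77 days at 1.1% → $1,730,000 × 1.1% × 77/365 = $4,014.5479
25 June – 31 December 2023: 190 days at 3.1% → $1,730,000 × 3.1% × 190/365 = $27,916.9863
Total = $39,827.9178

$39,827.92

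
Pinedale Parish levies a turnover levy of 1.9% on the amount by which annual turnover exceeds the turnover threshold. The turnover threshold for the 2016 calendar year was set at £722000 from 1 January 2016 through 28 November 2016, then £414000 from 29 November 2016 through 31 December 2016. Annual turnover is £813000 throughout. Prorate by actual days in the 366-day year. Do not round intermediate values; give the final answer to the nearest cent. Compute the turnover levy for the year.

£2256.64

1 January – 28 November 2016: 333 days, exemption £722000 → (£813000 − £722000) × 1.9% × 333/366 = £1573.1066
29 November – 31 December 2016: 33 days, exemption £414000 → (£813000 − £414000) × 1.9% × 33/366 = £683.5328
Total = £2256.6393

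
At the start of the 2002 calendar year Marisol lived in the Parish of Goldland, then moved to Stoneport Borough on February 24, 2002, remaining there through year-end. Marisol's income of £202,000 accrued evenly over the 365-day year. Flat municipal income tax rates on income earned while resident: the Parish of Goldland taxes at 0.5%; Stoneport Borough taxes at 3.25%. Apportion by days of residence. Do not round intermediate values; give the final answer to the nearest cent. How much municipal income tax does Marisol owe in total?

The Parish of Goldland, January 1 – February 23, 2002: 54 days → £202,000 × 0.5% × 54/365 = £149.4247
Stoneport Borough, February 24 – December 31, 2002: 311 days → £202,000 × 3.25% × 311/365 = £5,593.7397
Total = £5,743.1644

£5,743.16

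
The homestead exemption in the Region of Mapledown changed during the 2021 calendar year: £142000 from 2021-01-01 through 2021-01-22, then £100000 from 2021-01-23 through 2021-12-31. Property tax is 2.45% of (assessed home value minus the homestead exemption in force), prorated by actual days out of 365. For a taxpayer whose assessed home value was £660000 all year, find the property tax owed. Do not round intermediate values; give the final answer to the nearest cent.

£13657.98

2021-01-01 to 2021-01-22: 22 days, exemption £142000 → (£660000 − £142000) × 2.45% × 22/365 = £764.9370
2021-01-23 to 2021-12-31: 343 days, exemption £100000 → (£660000 − £100000) × 2.45% × 343/365 = £12893.0411
Total = £13657.9781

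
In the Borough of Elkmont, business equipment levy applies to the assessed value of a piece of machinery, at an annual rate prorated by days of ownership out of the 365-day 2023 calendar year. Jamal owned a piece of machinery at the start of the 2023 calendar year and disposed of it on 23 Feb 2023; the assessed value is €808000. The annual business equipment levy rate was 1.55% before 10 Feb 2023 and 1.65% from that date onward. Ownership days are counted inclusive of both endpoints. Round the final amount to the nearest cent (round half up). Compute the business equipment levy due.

€1883.86

1 Jan – 9 Feb 2023: 40 days at 1.55% → €808000 × 1.55% × 40/365 = €1372.4932
10 Feb – 23 Feb 2023: 14 days at 1.65% → €808000 × 1.65% × 14/365 = €511.3644
Total = €1883.8575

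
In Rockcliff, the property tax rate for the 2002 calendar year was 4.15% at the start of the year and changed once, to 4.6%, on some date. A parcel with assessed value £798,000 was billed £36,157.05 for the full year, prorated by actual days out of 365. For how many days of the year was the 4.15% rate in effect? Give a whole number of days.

56 days

Let d = days at the first rate; then 365 − d days at the second rate.
£798,000 × [4.15%·d + 4.6%·(365−d)] / 365 = £36,157.05
Solving gives d = 56, so the new rate took effect on February 26, 2002.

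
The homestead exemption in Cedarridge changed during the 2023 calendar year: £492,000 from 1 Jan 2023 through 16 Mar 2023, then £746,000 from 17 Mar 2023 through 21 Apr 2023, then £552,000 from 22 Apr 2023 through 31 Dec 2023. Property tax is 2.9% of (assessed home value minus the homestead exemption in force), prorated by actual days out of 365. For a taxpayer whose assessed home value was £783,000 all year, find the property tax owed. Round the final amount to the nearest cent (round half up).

£6,501.64

1 Jan – 16 Mar 2023: 75 days, exemption £492,000 → (£783,000 − £492,000) × 2.9% × 75/365 = £1,734.0411
17 Mar – 21 Apr 2023: 36 days, exemption £746,000 → (£783,000 − £746,000) × 2.9% × 36/365 = £105.8301
22 Apr – 31 Dec 2023: 254 days, exemption £552,000 → (£783,000 − £552,000) × 2.9% × 254/365 = £4,661.7699
Total = £6,501.6411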